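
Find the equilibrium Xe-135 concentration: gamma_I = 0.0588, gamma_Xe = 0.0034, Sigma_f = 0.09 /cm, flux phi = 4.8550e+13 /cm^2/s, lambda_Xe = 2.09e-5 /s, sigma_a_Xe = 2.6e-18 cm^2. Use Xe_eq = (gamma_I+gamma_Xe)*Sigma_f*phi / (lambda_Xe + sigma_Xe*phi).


Xe_eq = (gamma_I + gamma_Xe) * Sigma_f * phi / (lambda_Xe + sigma_Xe * phi)
Numerator = (0.0588 + 0.0034) * 0.09 * 4.8550e+13 = 2.717829e+11
Denominator = 2.09e-5 + 2.6e-18 * 4.8550e+13 = 1.471300e-04
Xe_eq = 2.717829e+11 / 1.471300e-04 = 1.8472e+15 /cm^3

1.8472e+15


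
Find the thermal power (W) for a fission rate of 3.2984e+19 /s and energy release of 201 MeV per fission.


P = fission_rate * E_MeV * 1.602e-13
P = 3.2984e+19 * 201 * 1.602e-13
P = 1.0621e+09 W

1.0621e+09


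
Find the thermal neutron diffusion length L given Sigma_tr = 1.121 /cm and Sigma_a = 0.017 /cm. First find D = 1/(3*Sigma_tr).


D = 1 / (3 * Sigma_tr) = 1 / (3 * 1.121) = 0.2973536 cm
L = sqrt(D / Sigma_a)
L = sqrt(0.2973536 / 0.017)
L = 4.1823 cm

4.1823


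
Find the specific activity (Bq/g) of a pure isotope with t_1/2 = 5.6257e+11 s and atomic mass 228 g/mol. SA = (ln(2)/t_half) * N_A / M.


lambda = ln(2) / t_half = ln(2) / 5.6257e+11 = 1.232108e-12 /s
SA = lambda * N_A / M
SA = 1.232108e-12 * 6.022e23 / 228
SA = 3.2543e+09 Bq/g

3.2543e+09


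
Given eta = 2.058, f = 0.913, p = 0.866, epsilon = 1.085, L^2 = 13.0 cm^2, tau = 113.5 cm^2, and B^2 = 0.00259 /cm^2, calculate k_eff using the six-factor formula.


k_inf = eta*f*p*eps = 2.058*0.913*0.866*1.085 = 1.765484
P_TNL = 1/(1 + L^2*B^2) = 1/(1 + 13.0*0.00259) = 0.9674267
P_FNL = exp(-B^2*tau) = exp(-0.00259*113.5) = 0.7453026
k_eff = k_inf * P_TNL * P_FNL = 1.765484 * 0.9674267 * 0.7453026
k_eff = 1.2730

1.2730


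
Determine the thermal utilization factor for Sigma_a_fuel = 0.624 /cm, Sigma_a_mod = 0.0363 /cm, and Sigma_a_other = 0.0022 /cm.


f = Sigma_a_fuel / (Sigma_a_fuel + Sigma_a_mod + Sigma_a_other)
f = 0.624 / (0.624 + 0.0363 + 0.0022)
f = 0.94189

0.94189


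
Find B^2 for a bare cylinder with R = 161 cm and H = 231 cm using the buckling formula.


B^2 = (2.405/R)^2 + (pi/H)^2
B^2 = (2.405/161)^2 + (pi/231)^2
B^2 = 4.0810e-04 /cm^2

4.0810e-04


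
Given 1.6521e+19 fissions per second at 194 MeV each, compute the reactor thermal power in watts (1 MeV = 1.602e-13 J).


P = fission_rate * E_MeV * 1.602e-13
P = 1.6521e+19 * 194 * 1.602e-13
P = 5.1345e+08 W

5.1345e+08


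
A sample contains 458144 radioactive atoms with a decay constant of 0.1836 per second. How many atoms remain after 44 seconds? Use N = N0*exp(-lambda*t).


N = N0 * exp(-lambda * t)
N = 458144 * exp(-0.1836 * 44)
N = 142.10

142.10


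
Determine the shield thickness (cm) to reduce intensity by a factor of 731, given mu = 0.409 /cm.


x = ln(factor) / mu
x = ln(731) / 0.409
x = 16.123 cm

16.123


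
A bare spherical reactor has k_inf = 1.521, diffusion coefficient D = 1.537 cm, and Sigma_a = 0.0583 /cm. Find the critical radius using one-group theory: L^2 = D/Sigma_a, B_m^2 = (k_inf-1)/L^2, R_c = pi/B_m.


L^2 = D / Sigma_a = 1.537 / 0.0583 = 26.36364 cm^2
B_m^2 = (k_inf - 1) / L^2 = (1.521 - 1) / 26.36364 = 0.01976207 /cm^2
For a bare sphere: B_g = pi/R, so R_c = pi / sqrt(B_m^2)
R_c = pi / sqrt(0.01976207) = 22.348 cm

22.348


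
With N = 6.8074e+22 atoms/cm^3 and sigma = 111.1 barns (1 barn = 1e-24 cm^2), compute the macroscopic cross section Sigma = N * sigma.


Sigma = N * sigma_barns * 1e-24
Sigma = 6.8074e+22 * 111.1 * 1e-24
Sigma = 7.5630 /cm

7.5630


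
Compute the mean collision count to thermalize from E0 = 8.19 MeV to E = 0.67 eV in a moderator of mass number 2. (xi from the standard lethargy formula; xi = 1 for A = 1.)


xi = 1 + (A-1)^2/(2A)*ln((A-1)/(A+1)) = 0.7253469 (for A = 2)
n = ln(E0/E) / xi
n = ln(8.19e6 / 0.67) / 0.7253469
n = ln(1.222388e+07) / 0.7253469 = 22.498

22.498


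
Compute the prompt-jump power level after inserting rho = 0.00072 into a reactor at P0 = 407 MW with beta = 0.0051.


P1/P0 = beta / (beta - rho)
P1/P0 = 0.0051 / (0.0051 - 0.00072) = 1.164384
P1 = 407 * 1.164384 = 473.90 MW

473.90


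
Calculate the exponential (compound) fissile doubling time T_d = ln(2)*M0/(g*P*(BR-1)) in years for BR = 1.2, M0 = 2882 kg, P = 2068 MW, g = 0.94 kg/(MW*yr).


Breeding gain G = BR - 1 = 1.2 - 1 = 0.2
Fissile production rate = g * P * G = 0.94 * 2068 * 0.2 = 388.784 kg/yr
T_d = ln(2) * M0 / (g * P * G)
T_d = ln(2) * 2882 / 388.784 = 5.1382 yr

5.1382


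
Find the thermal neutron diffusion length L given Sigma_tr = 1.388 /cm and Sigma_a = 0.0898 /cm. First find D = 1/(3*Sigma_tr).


D = 1 / (3 * Sigma_tr) = 1 / (3 * 1.388) = 0.2401537 cm
L = sqrt(D / Sigma_a)
L = sqrt(0.2401537 / 0.0898)
L = 1.6353 cm

1.6353


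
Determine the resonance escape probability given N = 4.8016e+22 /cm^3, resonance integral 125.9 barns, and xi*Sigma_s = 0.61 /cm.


p = exp(-N * I * 1e-24 / (xi*Sigma_s))
p = exp(-4.8016e+22 * 125.9 * 1e-24 / 0.61)
p = 4.9666e-05

4.9666e-05


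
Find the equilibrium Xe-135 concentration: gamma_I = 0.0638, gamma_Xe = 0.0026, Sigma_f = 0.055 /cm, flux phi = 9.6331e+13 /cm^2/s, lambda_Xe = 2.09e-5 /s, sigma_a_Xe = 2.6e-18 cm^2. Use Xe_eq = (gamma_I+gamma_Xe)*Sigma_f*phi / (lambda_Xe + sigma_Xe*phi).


Xe_eq = (gamma_I + gamma_Xe) * Sigma_f * phi / (lambda_Xe + sigma_Xe * phi)
Numerator = (0.0638 + 0.0026) * 0.055 * 9.6331e+13 = 3.518008e+11
Denominator = 2.09e-5 + 2.6e-18 * 9.6331e+13 = 2.713606e-04
Xe_eq = 3.518008e+11 / 2.713606e-04 = 1.2964e+15 /cm^3

1.2964e+15


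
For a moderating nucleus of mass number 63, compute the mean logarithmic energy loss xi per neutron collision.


xi = 1 + (A-1)^2/(2A) * ln((A-1)/(A+1))
xi = 1 + (63-1)^2/(2*63) * ln((63-1)/(63 +1))
xi = 0.031413

0.031413


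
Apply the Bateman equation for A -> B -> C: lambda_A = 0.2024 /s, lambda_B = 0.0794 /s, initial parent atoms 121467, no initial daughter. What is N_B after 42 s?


N_B(t) = lambda_A * N_A0 / (lambda_B - lambda_A) * [exp(-lambda_A*t) - exp(-lambda_B*t)]
exp(-0.2024*42) = 2.033057e-04; exp(-0.0794*42) = 0.03562171
N_B = 0.2024 * 121467 / (0.0794 - 0.2024) * (2.033057e-04 - 0.03562171)
N_B = 7079.3

7079.3


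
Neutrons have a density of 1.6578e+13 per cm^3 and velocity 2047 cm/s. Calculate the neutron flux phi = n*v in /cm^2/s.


phi = n * v
phi = 1.6578e+13 * 2047
phi = 3.3935e+16 /cm^2/s

3.3935e+16


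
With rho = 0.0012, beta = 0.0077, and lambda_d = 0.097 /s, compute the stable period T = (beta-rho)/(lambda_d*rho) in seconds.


T = (beta - rho) / (lambda_d * rho)
T = (0.0077 - 0.0012) / (0.097 * 0.0012)
T = 55.842 s

55.842


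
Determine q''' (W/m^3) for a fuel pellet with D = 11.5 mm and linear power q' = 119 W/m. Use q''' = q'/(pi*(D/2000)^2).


r = D / 2 / 1000 = 11.5 / 2 / 1000 = 0.00575 m
q''' = q' / (pi * r^2)
q''' = 119 / (pi * 0.00575^2)
q''' = 1.1457e+06 W/m^3

1.1457e+06


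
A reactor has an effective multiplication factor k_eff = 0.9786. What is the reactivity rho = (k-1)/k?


rho = (k_eff - 1) / k_eff
rho = (0.9786 - 1) / 0.9786
rho = -0.021868

-0.021868


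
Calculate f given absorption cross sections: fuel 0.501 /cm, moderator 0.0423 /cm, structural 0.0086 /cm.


f = Sigma_a_fuel / (Sigma_a_fuel + Sigma_a_mod + Sigma_a_other)
f = 0.501 / (0.501 + 0.0423 + 0.0086)
f = 0.90777

0.90777


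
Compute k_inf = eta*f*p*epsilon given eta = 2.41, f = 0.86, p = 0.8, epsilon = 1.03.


k_inf = eta * f * p * epsilon
k_inf = 2.41 * 0.86 * 0.8 * 1.03
k_inf = 1.7078

1.7078


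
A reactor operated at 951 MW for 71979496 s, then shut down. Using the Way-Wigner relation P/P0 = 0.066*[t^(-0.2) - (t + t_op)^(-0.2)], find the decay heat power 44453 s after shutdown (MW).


P/P0 = 0.066 * [t^(-0.2) - (t + t_op)^(-0.2)]
P/P0 = 0.066 * [44453^(-0.2) - (44453 + 71979496)^(-0.2)]
P/P0 = 0.066 * [0.1176034 - 0.02682283] = 0.005991518
P = 951 * 0.005991518 = 5.6979 MW

5.6979


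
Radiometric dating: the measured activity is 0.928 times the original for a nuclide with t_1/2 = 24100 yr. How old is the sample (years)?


lambda = ln(2) / t_half = ln(2) / 24100 = 2.876129e-05 /yr
t = -ln(A/A0) / lambda
t = -ln(0.928) / 2.876129e-05
t = 2598.1 yr

2598.1


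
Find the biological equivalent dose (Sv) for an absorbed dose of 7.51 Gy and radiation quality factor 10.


H = D * Q
H = 7.51 * 10
H = 75.100 Sv

75.100


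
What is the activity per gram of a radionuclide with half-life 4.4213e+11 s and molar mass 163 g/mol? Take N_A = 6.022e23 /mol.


lambda = ln(2) / t_half = ln(2) / 4.4213e+11 = 1.567745e-12 /s
SA = lambda * N_A / M
SA = 1.567745e-12 * 6.022e23 / 163
SA = 5.7920e+09 Bq/g

5.7920e+09


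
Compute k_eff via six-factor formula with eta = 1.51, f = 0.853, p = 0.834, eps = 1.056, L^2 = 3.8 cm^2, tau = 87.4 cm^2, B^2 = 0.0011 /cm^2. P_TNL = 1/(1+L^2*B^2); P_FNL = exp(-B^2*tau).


k_inf = eta*f*p*eps = 1.51*0.853*0.834*1.056 = 1.134373
P_TNL = 1/(1 + L^2*B^2) = 1/(1 + 3.8*0.0011) = 0.9958374
P_FNL = exp(-B^2*tau) = exp(-0.0011*87.4) = 0.9083368
k_eff = k_inf * P_TNL * P_FNL = 1.134373 * 0.9958374 * 0.9083368
k_eff = 1.0261

1.0261


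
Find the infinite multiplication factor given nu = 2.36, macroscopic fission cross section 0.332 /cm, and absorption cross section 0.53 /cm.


k_inf = nu * Sigma_f / Sigma_a
k_inf = 2.36 * 0.332 / 0.53
k_inf = 1.4783

1.4783


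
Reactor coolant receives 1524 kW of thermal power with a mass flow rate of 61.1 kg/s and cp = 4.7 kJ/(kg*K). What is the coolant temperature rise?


dT = Q / (m_dot * cp)
dT = 1524 / (61.1 * 4.7)
dT = 5.3070 C

5.3070


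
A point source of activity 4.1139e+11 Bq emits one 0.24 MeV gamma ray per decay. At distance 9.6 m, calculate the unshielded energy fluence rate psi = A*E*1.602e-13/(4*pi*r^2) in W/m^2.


psi = A * E * 1.602e-13 / (4*pi*r^2)
psi = 4.1139e+11 * 0.24 * 1.602e-13 / (4*pi*9.6^2)
psi = 1.3658e-05 W/m^2

1.3658e-05


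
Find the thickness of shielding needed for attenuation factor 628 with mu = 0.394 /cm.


x = ln(factor) / mu
x = ln(628) / 0.394
x = 16.352 cm

16.352


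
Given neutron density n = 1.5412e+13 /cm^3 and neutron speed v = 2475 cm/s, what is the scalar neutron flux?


phi = n * v
phi = 1.5412e+13 * 2475
phi = 3.8145e+16 /cm^2/s

3.8145e+16


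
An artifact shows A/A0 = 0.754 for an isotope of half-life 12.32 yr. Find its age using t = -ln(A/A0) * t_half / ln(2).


lambda = ln(2) / t_half = ln(2) / 12.32 = 0.05626195 /yr
t = -ln(A/A0) / lambda
t = -ln(0.754) / 0.05626195
t = 5.0187 yr

5.0187


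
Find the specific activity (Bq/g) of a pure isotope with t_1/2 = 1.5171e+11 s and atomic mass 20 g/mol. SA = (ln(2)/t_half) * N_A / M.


lambda = ln(2) / t_half = ln(2) / 1.5171e+11 = 4.568896e-12 /s
SA = lambda * N_A / M
SA = 4.568896e-12 * 6.022e23 / 20
SA = 1.3757e+11 Bq/g

1.3757e+11


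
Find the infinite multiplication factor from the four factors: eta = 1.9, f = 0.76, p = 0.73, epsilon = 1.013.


k_inf = eta * f * p * epsilon
k_inf = 1.9 * 0.76 * 0.73 * 1.013
k_inf = 1.0678

1.0678


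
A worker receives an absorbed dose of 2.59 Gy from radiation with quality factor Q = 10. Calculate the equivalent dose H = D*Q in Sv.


H = D * Q
H = 2.59 * 10
H = 25.900 Sv

25.900


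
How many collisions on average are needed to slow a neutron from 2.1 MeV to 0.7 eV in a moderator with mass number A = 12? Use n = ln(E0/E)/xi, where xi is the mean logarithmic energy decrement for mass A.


xi = 1 + (A-1)^2/(2A)*ln((A-1)/(A+1)) = 0.1577690 (for A = 12)
n = ln(E0/E) / xi
n = ln(2.1e6 / 0.7) / 0.1577690
n = ln(3.000000e+06) / 0.1577690 = 94.531

94.531


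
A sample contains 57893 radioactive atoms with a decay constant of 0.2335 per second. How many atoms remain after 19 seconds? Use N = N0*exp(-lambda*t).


N = N0 * exp(-lambda * t)
N = 57893 * exp(-0.2335 * 19)
N = 685.30

685.30


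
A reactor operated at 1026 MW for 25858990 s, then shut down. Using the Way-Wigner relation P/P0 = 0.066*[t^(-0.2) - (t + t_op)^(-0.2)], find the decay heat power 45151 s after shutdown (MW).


P/P0 = 0.066 * [t^(-0.2) - (t + t_op)^(-0.2)]
P/P0 = 0.066 * [45151^(-0.2) - (45151 + 25858990)^(-0.2)]
P/P0 = 0.066 * [0.1172375 - 0.03290987] = 0.005565624
P = 1026 * 0.005565624 = 5.7103 MW

5.7103


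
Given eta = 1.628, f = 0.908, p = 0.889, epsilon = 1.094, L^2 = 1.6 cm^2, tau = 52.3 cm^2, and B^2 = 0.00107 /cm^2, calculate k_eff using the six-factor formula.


k_inf = eta*f*p*eps = 1.628*0.908*0.889*1.094 = 1.437670
P_TNL = 1/(1 + L^2*B^2) = 1/(1 + 1.6*0.00107) = 0.9982909
P_FNL = exp(-B^2*tau) = exp(-0.00107*52.3) = 0.9455760
k_eff = k_inf * P_TNL * P_FNL = 1.437670 * 0.9982909 * 0.9455760
k_eff = 1.3571

1.3571


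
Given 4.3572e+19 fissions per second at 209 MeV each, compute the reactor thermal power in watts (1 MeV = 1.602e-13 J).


P = fission_rate * E_MeV * 1.602e-13
P = 4.3572e+19 * 209 * 1.602e-13
P = 1.4589e+09 W

1.4589e+09


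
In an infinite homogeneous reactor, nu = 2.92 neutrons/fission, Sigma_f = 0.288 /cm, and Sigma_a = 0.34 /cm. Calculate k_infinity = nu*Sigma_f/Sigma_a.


k_inf = nu * Sigma_f / Sigma_a
k_inf = 2.92 * 0.288 / 0.34
k_inf = 2.4734

2.4734


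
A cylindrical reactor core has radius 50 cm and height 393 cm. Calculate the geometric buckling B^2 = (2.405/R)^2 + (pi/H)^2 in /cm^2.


B^2 = (2.405/R)^2 + (pi/H)^2
B^2 = (2.405/50)^2 + (pi/393)^2
B^2 = 0.0023775 /cm^2

0.0023775


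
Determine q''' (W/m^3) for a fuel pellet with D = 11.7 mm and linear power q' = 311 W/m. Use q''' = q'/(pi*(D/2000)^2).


r = D / 2 / 1000 = 11.7 / 2 / 1000 = 0.00585 m
q''' = q' / (pi * r^2)
q''' = 311 / (pi * 0.00585^2)
q''' = 2.8927e+06 W/m^3

2.8927e+06


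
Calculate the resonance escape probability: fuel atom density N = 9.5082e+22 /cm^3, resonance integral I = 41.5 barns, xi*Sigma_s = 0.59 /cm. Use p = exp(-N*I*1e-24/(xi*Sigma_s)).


p = exp(-N * I * 1e-24 / (xi*Sigma_s))
p = exp(-9.5082e+22 * 41.5 * 1e-24 / 0.59)
p = 0.0012458

0.0012458


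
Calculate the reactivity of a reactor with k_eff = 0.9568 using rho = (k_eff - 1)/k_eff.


rho = (k_eff - 1) / k_eff
rho = (0.9568 - 1) / 0.9568
rho = -0.045151

-0.045151


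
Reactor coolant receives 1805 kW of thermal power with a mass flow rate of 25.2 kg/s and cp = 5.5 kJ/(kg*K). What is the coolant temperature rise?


dT = Q / (m_dot * cp)
dT = 1805 / (25.2 * 5.5)
dT = 13.023 C

13.023


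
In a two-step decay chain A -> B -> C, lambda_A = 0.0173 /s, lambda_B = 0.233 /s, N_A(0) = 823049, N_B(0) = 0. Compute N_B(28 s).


N_B(t) = lambda_A * N_A0 / (lambda_B - lambda_A) * [exp(-lambda_A*t) - exp(-lambda_B*t)]
exp(-0.0173*28) = 0.6160667; exp(-0.233*28) = 0.001467786
N_B = 0.0173 * 823049 / (0.233 - 0.0173) * (0.6160667 - 0.001467786)
N_B = 40571

40571


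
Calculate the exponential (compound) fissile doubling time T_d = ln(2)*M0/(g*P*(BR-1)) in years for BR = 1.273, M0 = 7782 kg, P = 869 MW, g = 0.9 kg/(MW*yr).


Breeding gain G = BR - 1 = 1.273 - 1 = 0.273
Fissile production rate = g * P * G = 0.9 * 869 * 0.273 = 213.5133 kg/yr
T_d = ln(2) * M0 / (g * P * G)
T_d = ln(2) * 7782 / 213.5133 = 25.263 yr

25.263


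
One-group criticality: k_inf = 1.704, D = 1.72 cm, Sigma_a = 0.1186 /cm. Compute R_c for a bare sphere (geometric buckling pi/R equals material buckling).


L^2 = D / Sigma_a = 1.72 / 0.1186 = 14.50253 cm^2
B_m^2 = (k_inf - 1) / L^2 = (1.704 - 1) / 14.50253 = 0.04854325 /cm^2
For a bare sphere: B_g = pi/R, so R_c = pi / sqrt(B_m^2)
R_c = pi / sqrt(0.04854325) = 14.259 cm

14.259


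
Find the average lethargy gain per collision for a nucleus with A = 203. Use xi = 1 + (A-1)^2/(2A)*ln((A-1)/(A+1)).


xi = 1 + (A-1)^2/(2A) * ln((A-1)/(A+1))
xi = 1 + (203-1)^2/(2*203) * ln((203-1)/(203 +1))
xi = 0.0098199

0.0098199


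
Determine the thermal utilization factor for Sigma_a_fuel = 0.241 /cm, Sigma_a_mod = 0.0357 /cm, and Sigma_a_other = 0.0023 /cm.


f = Sigma_a_fuel / (Sigma_a_fuel + Sigma_a_mod + Sigma_a_other)
f = 0.241 / (0.241 + 0.0357 + 0.0023)
f = 0.86380

0.86380


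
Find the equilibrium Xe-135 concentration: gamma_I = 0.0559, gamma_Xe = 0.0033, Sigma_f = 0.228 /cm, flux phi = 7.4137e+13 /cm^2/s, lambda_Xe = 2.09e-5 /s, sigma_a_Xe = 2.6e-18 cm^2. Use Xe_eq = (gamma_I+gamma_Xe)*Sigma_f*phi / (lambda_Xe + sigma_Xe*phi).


Xe_eq = (gamma_I + gamma_Xe) * Sigma_f * phi / (lambda_Xe + sigma_Xe * phi)
Numerator = (0.0559 + 0.0033) * 0.228 * 7.4137e+13 = 1.000672e+12
Denominator = 2.09e-5 + 2.6e-18 * 7.4137e+13 = 2.136562e-04
Xe_eq = 1.000672e+12 / 2.136562e-04 = 4.6836e+15 /cm^3

4.6836e+15


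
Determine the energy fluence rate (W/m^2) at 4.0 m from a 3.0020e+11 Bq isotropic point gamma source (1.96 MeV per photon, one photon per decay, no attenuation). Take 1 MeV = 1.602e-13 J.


psi = A * E * 1.602e-13 / (4*pi*r^2)
psi = 3.0020e+11 * 1.96 * 1.602e-13 / (4*pi*4.0^2)
psi = 4.6881e-04 W/m^2

4.6881e-04


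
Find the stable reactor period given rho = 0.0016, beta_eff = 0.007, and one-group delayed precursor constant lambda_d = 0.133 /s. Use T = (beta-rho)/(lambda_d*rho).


T = (beta - rho) / (lambda_d * rho)
T = (0.007 - 0.0016) / (0.133 * 0.0016)
T = 25.376 s

25.376


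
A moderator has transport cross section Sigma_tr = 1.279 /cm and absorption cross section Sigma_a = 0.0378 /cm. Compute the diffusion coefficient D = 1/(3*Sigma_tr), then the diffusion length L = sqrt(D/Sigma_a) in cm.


D = 1 / (3 * Sigma_tr) = 1 / (3 * 1.279) = 0.2606203 cm
L = sqrt(D / Sigma_a)
L = sqrt(0.2606203 / 0.0378)
L = 2.6258 cm

2.6258


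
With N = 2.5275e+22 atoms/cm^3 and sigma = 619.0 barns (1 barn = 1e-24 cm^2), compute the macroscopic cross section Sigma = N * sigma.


Sigma = N * sigma_barns * 1e-24
Sigma = 2.5275e+22 * 619.0 * 1e-24
Sigma = 15.645 /cm

15.645


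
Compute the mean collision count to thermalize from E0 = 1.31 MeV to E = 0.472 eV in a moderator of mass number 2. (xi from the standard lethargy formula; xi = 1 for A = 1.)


xi = 1 + (A-1)^2/(2A)*ln((A-1)/(A+1)) = 0.7253469 (for A = 2)
n = ln(E0/E) / xi
n = ln(1.31e6 / 0.472) / 0.7253469
n = ln(2.775424e+06) / 0.7253469 = 20.454

20.454


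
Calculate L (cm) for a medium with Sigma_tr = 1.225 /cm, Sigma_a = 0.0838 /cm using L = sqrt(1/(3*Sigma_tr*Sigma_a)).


D = 1 / (3 * Sigma_tr) = 1 / (3 * 1.225) = 0.2721088 cm
L = sqrt(D / Sigma_a)
L = sqrt(0.2721088 / 0.0838)
L = 1.8020 cm

1.8020


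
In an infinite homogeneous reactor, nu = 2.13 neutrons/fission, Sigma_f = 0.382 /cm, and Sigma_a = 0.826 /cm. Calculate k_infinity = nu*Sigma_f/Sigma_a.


k_inf = nu * Sigma_f / Sigma_a
k_inf = 2.13 * 0.382 / 0.826
k_inf = 0.98506

0.98506


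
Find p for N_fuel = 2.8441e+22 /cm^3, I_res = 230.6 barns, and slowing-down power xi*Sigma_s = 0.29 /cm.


p = exp(-N * I * 1e-24 / (xi*Sigma_s))
p = exp(-2.8441e+22 * 230.6 * 1e-24 / 0.29)
p = 1.5073e-10

1.5073e-10


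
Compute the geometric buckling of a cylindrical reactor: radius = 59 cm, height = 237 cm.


B^2 = (2.405/R)^2 + (pi/H)^2
B^2 = (2.405/59)^2 + (pi/237)^2
B^2 = 0.0018373 /cm^2

0.0018373


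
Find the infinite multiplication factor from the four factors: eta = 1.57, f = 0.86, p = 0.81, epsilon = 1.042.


k_inf = eta * f * p * epsilon
k_inf = 1.57 * 0.86 * 0.81 * 1.042
k_inf = 1.1396

1.1396


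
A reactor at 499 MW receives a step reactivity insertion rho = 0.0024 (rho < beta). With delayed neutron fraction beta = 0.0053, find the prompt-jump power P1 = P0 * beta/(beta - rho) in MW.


P1/P0 = beta / (beta - rho)
P1/P0 = 0.0053 / (0.0053 - 0.0024) = 1.827586
P1 = 499 * 1.827586 = 911.97 MW

911.97


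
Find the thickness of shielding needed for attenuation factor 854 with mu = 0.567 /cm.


x = ln(factor) / mu
x = ln(854) / 0.567
x = 11.905 cm

11.905


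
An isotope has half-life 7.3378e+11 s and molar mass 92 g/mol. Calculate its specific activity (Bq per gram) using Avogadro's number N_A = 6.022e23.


lambda = ln(2) / t_half = ln(2) / 7.3378e+11 = 9.446253e-13 /s
SA = lambda * N_A / M
SA = 9.446253e-13 * 6.022e23 / 92
SA = 6.1832e+09 Bq/g

6.1832e+09


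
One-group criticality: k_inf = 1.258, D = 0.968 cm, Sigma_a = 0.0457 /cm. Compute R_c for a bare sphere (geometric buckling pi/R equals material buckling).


L^2 = D / Sigma_a = 0.968 / 0.0457 = 21.18162 cm^2
B_m^2 = (k_inf - 1) / L^2 = (1.258 - 1) / 21.18162 = 0.01218037 /cm^2
For a bare sphere: B_g = pi/R, so R_c = pi / sqrt(B_m^2)
R_c = pi / sqrt(0.01218037) = 28.466 cm

28.466


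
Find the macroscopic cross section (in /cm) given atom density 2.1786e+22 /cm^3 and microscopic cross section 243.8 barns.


Sigma = N * sigma_barns * 1e-24
Sigma = 2.1786e+22 * 243.8 * 1e-24
Sigma = 5.3114 /cm

5.3114


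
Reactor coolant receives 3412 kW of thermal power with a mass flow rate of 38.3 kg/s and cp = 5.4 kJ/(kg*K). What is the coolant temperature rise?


dT = Q / (m_dot * cp)
dT = 3412 / (38.3 * 5.4)
dT = 16.497 C

16.497


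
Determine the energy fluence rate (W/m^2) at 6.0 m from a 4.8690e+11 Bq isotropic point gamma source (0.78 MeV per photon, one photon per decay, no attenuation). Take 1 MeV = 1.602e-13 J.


psi = A * E * 1.602e-13 / (4*pi*r^2)
psi = 4.8690e+11 * 0.78 * 1.602e-13 / (4*pi*6.0^2)
psi = 1.3449e-04 W/m^2

1.3449e-04


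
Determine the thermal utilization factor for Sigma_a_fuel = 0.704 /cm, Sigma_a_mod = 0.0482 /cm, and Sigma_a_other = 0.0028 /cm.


f = Sigma_a_fuel / (Sigma_a_fuel + Sigma_a_mod + Sigma_a_other)
f = 0.704 / (0.704 + 0.0482 + 0.0028)
f = 0.93245

0.93245


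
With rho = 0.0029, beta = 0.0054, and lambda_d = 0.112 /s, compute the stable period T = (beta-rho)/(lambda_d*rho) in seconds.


T = (beta - rho) / (lambda_d * rho)
T = (0.0054 - 0.0029) / (0.112 * 0.0029)
T = 7.6970 s

7.6970


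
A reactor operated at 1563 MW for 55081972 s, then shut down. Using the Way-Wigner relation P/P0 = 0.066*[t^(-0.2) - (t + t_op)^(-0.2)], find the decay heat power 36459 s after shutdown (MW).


P/P0 = 0.066 * [t^(-0.2) - (t + t_op)^(-0.2)]
P/P0 = 0.066 * [36459^(-0.2) - (36459 + 55081972)^(-0.2)]
P/P0 = 0.066 * [0.1223599 - 0.02829702] = 0.006208150
P = 1563 * 0.006208150 = 9.7033 MW

9.7033


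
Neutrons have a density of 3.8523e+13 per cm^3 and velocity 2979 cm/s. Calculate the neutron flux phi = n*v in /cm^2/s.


phi = n * v
phi = 3.8523e+13 * 2979
phi = 1.1476e+17 /cm^2/s

1.1476e+17


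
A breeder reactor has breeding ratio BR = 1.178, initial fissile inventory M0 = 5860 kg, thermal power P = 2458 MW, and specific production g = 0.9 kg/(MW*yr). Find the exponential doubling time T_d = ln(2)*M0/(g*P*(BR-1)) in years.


Breeding gain G = BR - 1 = 1.178 - 1 = 0.178
Fissile production rate = g * P * G = 0.9 * 2458 * 0.178 = 393.7716 kg/yr
T_d = ln(2) * M0 / (g * P * G)
T_d = ln(2) * 5860 / 393.7716 = 10.315 yr

10.315


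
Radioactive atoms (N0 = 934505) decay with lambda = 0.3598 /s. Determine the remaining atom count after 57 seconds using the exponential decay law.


N = N0 * exp(-lambda * t)
N = 934505 * exp(-0.3598 * 57)
N = 0.0011583

0.0011583


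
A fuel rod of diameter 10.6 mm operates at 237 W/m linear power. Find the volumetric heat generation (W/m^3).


r = D / 2 / 1000 = 10.6 / 2 / 1000 = 0.0053 m
q''' = q' / (pi * r^2)
q''' = 237 / (pi * 0.0053^2)
q''' = 2.6856e+06 W/m^3

2.6856e+06


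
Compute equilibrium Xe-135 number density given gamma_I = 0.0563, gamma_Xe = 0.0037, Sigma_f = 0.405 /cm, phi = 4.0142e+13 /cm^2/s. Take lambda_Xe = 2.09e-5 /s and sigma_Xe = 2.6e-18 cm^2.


Xe_eq = (gamma_I + gamma_Xe) * Sigma_f * phi / (lambda_Xe + sigma_Xe * phi)
Numerator = (0.0563 + 0.0037) * 0.405 * 4.0142e+13 = 9.754506e+11
Denominator = 2.09e-5 + 2.6e-18 * 4.0142e+13 = 1.252692e-04
Xe_eq = 9.754506e+11 / 1.252692e-04 = 7.7868e+15 /cm^3

7.7868e+15


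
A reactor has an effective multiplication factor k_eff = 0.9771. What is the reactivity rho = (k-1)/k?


rho = (k_eff - 1) / k_eff
rho = (0.9771 - 1) / 0.9771
rho = -0.023437

-0.023437


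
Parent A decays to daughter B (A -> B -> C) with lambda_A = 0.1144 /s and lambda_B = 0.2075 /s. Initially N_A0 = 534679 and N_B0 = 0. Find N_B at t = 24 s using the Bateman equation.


N_B(t) = lambda_A * N_A0 / (lambda_B - lambda_A) * [exp(-lambda_A*t) - exp(-lambda_B*t)]
exp(-0.1144*24) = 0.06420976; exp(-0.2075*24) = 0.006874063
N_B = 0.1144 * 534679 / (0.2075 - 0.1144) * (0.06420976 - 0.006874063)
N_B = 37670

37670


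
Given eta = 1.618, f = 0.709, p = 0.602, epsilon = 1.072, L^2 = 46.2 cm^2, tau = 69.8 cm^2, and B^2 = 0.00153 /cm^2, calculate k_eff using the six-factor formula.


k_inf = eta*f*p*eps = 1.618*0.709*0.602*1.072 = 0.7403141
P_TNL = 1/(1 + L^2*B^2) = 1/(1 + 46.2*0.00153) = 0.9339806
P_FNL = exp(-B^2*tau) = exp(-0.00153*69.8) = 0.8987108
k_eff = k_inf * P_TNL * P_FNL = 0.7403141 * 0.9339806 * 0.8987108
k_eff = 0.62140

0.62140


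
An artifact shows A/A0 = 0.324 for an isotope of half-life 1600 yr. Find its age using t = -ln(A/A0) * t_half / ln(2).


lambda = ln(2) / t_half = ln(2) / 1600 = 4.332170e-04 /yr
t = -ln(A/A0) / lambda
t = -ln(0.324) / 4.332170e-04
t = 2601.5 yr

2601.5


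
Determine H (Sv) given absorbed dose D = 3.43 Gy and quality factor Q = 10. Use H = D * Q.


H = D * Q
H = 3.43 * 10
H = 34.300 Sv

34.300


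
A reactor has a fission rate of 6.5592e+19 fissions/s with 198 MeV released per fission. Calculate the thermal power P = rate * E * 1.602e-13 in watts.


P = fission_rate * E_MeV * 1.602e-13
P = 6.5592e+19 * 198 * 1.602e-13
P = 2.0806e+09 W

2.0806e+09


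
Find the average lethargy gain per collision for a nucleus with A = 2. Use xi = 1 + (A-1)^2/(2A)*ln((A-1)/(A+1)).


xi = 1 + (A-1)^2/(2A) * ln((A-1)/(A+1))
xi = 1 + (2-1)^2/(2*2) * ln((2-1)/(2 +1))
xi = 0.72535

0.72535


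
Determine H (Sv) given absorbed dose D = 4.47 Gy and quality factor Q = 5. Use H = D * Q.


H = D * Q
H = 4.47 * 5
H = 22.350 Sv

22.350


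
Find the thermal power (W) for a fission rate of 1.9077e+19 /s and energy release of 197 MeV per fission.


P = fission_rate * E_MeV * 1.602e-13
P = 1.9077e+19 * 197 * 1.602e-13
P = 6.0206e+08 W

6.0206e+08


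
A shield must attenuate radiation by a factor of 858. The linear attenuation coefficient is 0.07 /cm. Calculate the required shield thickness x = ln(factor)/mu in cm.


x = ln(factor) / mu
x = ln(858) / 0.07
x = 96.494 cm

96.494


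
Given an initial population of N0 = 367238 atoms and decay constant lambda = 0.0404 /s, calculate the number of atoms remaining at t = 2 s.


N = N0 * exp(-lambda * t)
N = 367238 * exp(-0.0404 * 2)
N = 338732

338732


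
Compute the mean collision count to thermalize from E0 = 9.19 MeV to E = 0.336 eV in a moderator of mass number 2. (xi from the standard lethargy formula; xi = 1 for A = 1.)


xi = 1 + (A-1)^2/(2A)*ln((A-1)/(A+1)) = 0.7253469 (for A = 2)
n = ln(E0/E) / xi
n = ln(9.19e6 / 0.336) / 0.7253469
n = ln(2.735119e+07) / 0.7253469 = 23.608

23.608


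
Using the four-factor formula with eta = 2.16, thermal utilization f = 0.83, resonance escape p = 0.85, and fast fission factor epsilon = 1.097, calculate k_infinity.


k_inf = eta * f * p * epsilon
k_inf = 2.16 * 0.83 * 0.85 * 1.097
k_inf = 1.6717

1.6717


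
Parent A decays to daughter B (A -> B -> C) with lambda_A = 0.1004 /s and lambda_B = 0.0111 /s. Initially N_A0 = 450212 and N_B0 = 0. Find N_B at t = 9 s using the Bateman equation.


N_B(t) = lambda_A * N_A0 / (lambda_B - lambda_A) * [exp(-lambda_A*t) - exp(-lambda_B*t)]
exp(-0.1004*9) = 0.4051086; exp(-0.0111*9) = 0.9049279
N_B = 0.1004 * 450212 / (0.0111 - 0.1004) * (0.4051086 - 0.9049279)
N_B = 252995

252995


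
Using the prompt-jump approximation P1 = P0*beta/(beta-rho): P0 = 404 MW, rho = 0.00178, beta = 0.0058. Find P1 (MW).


P1/P0 = beta / (beta - rho)
P1/P0 = 0.0058 / (0.0058 - 0.00178) = 1.442786
P1 = 404 * 1.442786 = 582.89 MW

582.89


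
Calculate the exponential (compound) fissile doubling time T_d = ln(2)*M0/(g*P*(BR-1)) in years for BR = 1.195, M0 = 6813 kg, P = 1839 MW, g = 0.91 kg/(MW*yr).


Breeding gain G = BR - 1 = 1.195 - 1 = 0.195
Fissile production rate = g * P * G = 0.91 * 1839 * 0.195 = 326.33055 kg/yr
T_d = ln(2) * M0 / (g * P * G)
T_d = ln(2) * 6813 / 326.33055 = 14.471 yr

14.471


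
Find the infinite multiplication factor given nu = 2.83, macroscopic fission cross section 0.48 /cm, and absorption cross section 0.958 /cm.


k_inf = nu * Sigma_f / Sigma_a
k_inf = 2.83 * 0.48 / 0.958
k_inf = 1.4180

1.4180


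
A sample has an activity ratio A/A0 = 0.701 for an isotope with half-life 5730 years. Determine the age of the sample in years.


lambda = ln(2) / t_half = ln(2) / 5730 = 1.209681e-04 /yr
t = -ln(A/A0) / lambda
t = -ln(0.701) / 1.209681e-04
t = 2936.7 yr

2936.7


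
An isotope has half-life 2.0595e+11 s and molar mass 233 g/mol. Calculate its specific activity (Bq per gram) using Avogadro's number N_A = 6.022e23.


lambda = ln(2) / t_half = ln(2) / 2.0595e+11 = 3.365609e-12 /s
SA = lambda * N_A / M
SA = 3.365609e-12 * 6.022e23 / 233
SA = 8.6986e+09 Bq/g

8.6986e+09


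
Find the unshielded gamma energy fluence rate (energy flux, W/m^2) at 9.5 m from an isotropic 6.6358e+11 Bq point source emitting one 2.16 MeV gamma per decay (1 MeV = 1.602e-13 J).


psi = A * E * 1.602e-13 / (4*pi*r^2)
psi = 6.6358e+11 * 2.16 * 1.602e-13 / (4*pi*9.5^2)
psi = 2.0247e-04 W/m^2

2.0247e-04


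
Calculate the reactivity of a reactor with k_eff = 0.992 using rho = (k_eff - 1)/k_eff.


rho = (k_eff - 1) / k_eff
rho = (0.992 - 1) / 0.992
rho = -0.0080645

-0.0080645


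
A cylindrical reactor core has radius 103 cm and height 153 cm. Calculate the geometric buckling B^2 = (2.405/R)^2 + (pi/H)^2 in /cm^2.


B^2 = (2.405/R)^2 + (pi/H)^2
B^2 = (2.405/103)^2 + (pi/153)^2
B^2 = 9.6682e-04 /cm^2

9.6682e-04


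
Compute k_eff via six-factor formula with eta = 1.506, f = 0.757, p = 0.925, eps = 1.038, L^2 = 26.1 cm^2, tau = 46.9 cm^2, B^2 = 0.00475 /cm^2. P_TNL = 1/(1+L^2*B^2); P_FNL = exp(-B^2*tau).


k_inf = eta*f*p*eps = 1.506*0.757*0.925*1.038 = 1.094611
P_TNL = 1/(1 + L^2*B^2) = 1/(1 + 26.1*0.00475) = 0.8896995
P_FNL = exp(-B^2*tau) = exp(-0.00475*46.9) = 0.8002949
k_eff = k_inf * P_TNL * P_FNL = 1.094611 * 0.8896995 * 0.8002949
k_eff = 0.77939

0.77939


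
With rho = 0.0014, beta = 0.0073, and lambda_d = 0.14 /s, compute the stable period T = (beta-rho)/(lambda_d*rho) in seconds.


T = (beta - rho) / (lambda_d * rho)
T = (0.0073 - 0.0014) / (0.14 * 0.0014)
T = 30.102 s

30.102


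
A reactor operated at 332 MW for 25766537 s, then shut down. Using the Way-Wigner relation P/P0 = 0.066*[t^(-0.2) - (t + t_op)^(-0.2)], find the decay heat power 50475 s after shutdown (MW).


P/P0 = 0.066 * [t^(-0.2) - (t + t_op)^(-0.2)]
P/P0 = 0.066 * [50475^(-0.2) - (50475 + 25766537)^(-0.2)]
P/P0 = 0.066 * [0.1146528 - 0.03293205] = 0.005393570
P = 332 * 0.005393570 = 1.7907 MW

1.7907


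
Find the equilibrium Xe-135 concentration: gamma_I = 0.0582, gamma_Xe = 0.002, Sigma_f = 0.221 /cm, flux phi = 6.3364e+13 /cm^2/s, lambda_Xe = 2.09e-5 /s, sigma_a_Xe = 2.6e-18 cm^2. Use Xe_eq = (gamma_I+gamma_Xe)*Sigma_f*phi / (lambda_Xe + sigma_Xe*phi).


Xe_eq = (gamma_I + gamma_Xe) * Sigma_f * phi / (lambda_Xe + sigma_Xe * phi)
Numerator = (0.0582 + 0.002) * 0.221 * 6.3364e+13 = 8.430073e+11
Denominator = 2.09e-5 + 2.6e-18 * 6.3364e+13 = 1.856464e-04
Xe_eq = 8.430073e+11 / 1.856464e-04 = 4.5409e+15 /cm^3

4.5409e+15


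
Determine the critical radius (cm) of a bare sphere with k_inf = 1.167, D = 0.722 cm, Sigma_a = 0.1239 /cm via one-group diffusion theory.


L^2 = D / Sigma_a = 0.722 / 0.1239 = 5.827280 cm^2
B_m^2 = (k_inf - 1) / L^2 = (1.167 - 1) / 5.827280 = 0.02865831 /cm^2
For a bare sphere: B_g = pi/R, so R_c = pi / sqrt(B_m^2)
R_c = pi / sqrt(0.02865831) = 18.558 cm

18.558


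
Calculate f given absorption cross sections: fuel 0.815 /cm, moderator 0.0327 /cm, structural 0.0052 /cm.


f = Sigma_a_fuel / (Sigma_a_fuel + Sigma_a_mod + Sigma_a_other)
f = 0.815 / (0.815 + 0.0327 + 0.0052)
f = 0.95556

0.95556


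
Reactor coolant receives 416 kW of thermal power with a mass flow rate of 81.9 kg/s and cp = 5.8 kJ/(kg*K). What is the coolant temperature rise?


dT = Q / (m_dot * cp)
dT = 416 / (81.9 * 5.8)
dT = 0.87575 C

0.87575


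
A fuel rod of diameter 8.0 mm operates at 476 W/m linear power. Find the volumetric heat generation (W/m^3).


r = D / 2 / 1000 = 8.0 / 2 / 1000 = 0.004 m
q''' = q' / (pi * r^2)
q''' = 476 / (pi * 0.004^2)
q''' = 9.4697e+06 W/m^3

9.4697e+06


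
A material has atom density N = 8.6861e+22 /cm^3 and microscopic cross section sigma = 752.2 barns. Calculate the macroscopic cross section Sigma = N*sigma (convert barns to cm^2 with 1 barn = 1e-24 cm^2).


Sigma = N * sigma_barns * 1e-24
Sigma = 8.6861e+22 * 752.2 * 1e-24
Sigma = 65.337 /cm

65.337


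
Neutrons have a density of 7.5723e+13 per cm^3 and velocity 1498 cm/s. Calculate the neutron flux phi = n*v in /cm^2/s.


phi = n * v
phi = 7.5723e+13 * 1498
phi = 1.1343e+17 /cm^2/s

1.1343e+17


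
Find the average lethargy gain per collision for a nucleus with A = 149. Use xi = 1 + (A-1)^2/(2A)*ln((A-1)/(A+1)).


xi = 1 + (A-1)^2/(2A) * ln((A-1)/(A+1))
xi = 1 + (149-1)^2/(2*149) * ln((149-1)/(149 +1))
xi = 0.013363

0.013363


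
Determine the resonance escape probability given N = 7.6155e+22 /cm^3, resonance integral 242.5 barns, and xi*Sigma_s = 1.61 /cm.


p = exp(-N * I * 1e-24 / (xi*Sigma_s))
p = exp(-7.6155e+22 * 242.5 * 1e-24 / 1.61)
p = 1.0433e-05

1.0433e-05


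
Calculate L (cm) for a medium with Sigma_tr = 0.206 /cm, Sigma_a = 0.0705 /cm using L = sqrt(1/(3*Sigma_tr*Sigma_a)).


D = 1 / (3 * Sigma_tr) = 1 / (3 * 0.206) = 1.618123 cm
L = sqrt(D / Sigma_a)
L = sqrt(1.618123 / 0.0705)
L = 4.7908 cm

4.7908


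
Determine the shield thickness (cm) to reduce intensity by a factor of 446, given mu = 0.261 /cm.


x = ln(factor) / mu
x = ln(446) / 0.261
x = 23.373 cm

23.373


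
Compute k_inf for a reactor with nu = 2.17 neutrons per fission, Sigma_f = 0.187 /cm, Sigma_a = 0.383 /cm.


k_inf = nu * Sigma_f / Sigma_a
k_inf = 2.17 * 0.187 / 0.383
k_inf = 1.0595

1.0595


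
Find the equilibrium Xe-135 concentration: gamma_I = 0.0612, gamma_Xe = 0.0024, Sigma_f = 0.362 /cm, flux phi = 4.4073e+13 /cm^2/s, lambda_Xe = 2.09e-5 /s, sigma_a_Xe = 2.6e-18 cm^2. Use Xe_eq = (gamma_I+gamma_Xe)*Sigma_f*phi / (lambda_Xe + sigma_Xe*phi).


Xe_eq = (gamma_I + gamma_Xe) * Sigma_f * phi / (lambda_Xe + sigma_Xe * phi)
Numerator = (0.0612 + 0.0024) * 0.362 * 4.4073e+13 = 1.014701e+12
Denominator = 2.09e-5 + 2.6e-18 * 4.4073e+13 = 1.354898e-04
Xe_eq = 1.014701e+12 / 1.354898e-04 = 7.4891e+15 /cm^3

7.4891e+15


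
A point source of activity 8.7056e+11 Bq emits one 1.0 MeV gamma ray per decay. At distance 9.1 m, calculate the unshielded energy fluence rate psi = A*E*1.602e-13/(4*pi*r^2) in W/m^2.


psi = A * E * 1.602e-13 / (4*pi*r^2)
psi = 8.7056e+11 * 1.0 * 1.602e-13 / (4*pi*9.1^2)
psi = 1.3402e-04 W/m^2

1.3402e-04


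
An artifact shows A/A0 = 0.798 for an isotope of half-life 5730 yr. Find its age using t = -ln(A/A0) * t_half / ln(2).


lambda = ln(2) / t_half = ln(2) / 5730 = 1.209681e-04 /yr
t = -ln(A/A0) / lambda
t = -ln(0.798) / 1.209681e-04
t = 1865.3 yr

1865.3


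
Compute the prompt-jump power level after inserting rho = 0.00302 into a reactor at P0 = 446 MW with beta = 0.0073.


P1/P0 = beta / (beta - rho)
P1/P0 = 0.0073 / (0.0073 - 0.00302) = 1.705607
P1 = 446 * 1.705607 = 760.70 MW

760.70


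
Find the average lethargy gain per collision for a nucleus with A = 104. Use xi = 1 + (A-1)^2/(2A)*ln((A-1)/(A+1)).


xi = 1 + (A-1)^2/(2A) * ln((A-1)/(A+1))
xi = 1 + (104-1)^2/(2*104) * ln((104-1)/(104 +1))
xi = 0.019108

0.019108


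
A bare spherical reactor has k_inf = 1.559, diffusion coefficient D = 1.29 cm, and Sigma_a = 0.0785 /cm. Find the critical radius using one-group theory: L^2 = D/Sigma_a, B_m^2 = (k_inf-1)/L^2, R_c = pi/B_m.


L^2 = D / Sigma_a = 1.29 / 0.0785 = 16.43312 cm^2
B_m^2 = (k_inf - 1) / L^2 = (1.559 - 1) / 16.43312 = 0.03401667 /cm^2
For a bare sphere: B_g = pi/R, so R_c = pi / sqrt(B_m^2)
R_c = pi / sqrt(0.03401667) = 17.034 cm

17.034


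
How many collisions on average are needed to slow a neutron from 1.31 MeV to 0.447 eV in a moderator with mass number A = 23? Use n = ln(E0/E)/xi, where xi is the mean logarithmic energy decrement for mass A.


xi = 1 + (A-1)^2/(2A)*ln((A-1)/(A+1)) = 0.08448899 (for A = 23)
n = ln(E0/E) / xi
n = ln(1.31e6 / 0.447) / 0.08448899
n = ln(2.930649e+06) / 0.08448899 = 176.24

176.24


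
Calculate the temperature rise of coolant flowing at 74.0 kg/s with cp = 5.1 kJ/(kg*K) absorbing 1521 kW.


dT = Q / (m_dot * cp)
dT = 1521 / (74.0 * 5.1)
dT = 4.0302 C

4.0302


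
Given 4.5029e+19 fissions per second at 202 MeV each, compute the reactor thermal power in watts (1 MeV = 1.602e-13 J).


P = fission_rate * E_MeV * 1.602e-13
P = 4.5029e+19 * 202 * 1.602e-13
P = 1.4572e+09 W

1.4572e+09


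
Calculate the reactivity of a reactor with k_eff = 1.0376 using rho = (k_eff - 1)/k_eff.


rho = (k_eff - 1) / k_eff
rho = (1.0376 - 1) / 1.0376
rho = 0.036237

0.036237


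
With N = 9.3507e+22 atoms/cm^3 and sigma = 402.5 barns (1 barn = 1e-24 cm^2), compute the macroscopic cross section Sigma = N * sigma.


Sigma = N * sigma_barns * 1e-24
Sigma = 9.3507e+22 * 402.5 * 1e-24
Sigma = 37.637 /cm

37.637


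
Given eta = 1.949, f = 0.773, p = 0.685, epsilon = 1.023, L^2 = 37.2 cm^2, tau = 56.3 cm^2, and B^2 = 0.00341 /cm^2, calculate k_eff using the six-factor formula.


k_inf = eta*f*p*eps = 1.949*0.773*0.685*1.023 = 1.055741
P_TNL = 1/(1 + L^2*B^2) = 1/(1 + 37.2*0.00341) = 0.8874280
P_FNL = exp(-B^2*tau) = exp(-0.00341*56.3) = 0.8253209
k_eff = k_inf * P_TNL * P_FNL = 1.055741 * 0.8874280 * 0.8253209
k_eff = 0.77324

0.77324


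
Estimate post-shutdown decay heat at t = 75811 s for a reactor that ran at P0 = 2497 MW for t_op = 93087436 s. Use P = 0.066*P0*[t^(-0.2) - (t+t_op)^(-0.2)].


P/P0 = 0.066 * [t^(-0.2) - (t + t_op)^(-0.2)]
P/P0 = 0.066 * [75811^(-0.2) - (75811 + 93087436)^(-0.2)]
P/P0 = 0.066 * [0.1056948 - 0.02547716] = 0.005294364
P = 2497 * 0.005294364 = 13.220 MW

13.220


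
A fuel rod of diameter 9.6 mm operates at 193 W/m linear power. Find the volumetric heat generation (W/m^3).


r = D / 2 / 1000 = 9.6 / 2 / 1000 = 0.0048 m
q''' = q' / (pi * r^2)
q''' = 193 / (pi * 0.0048^2)
q''' = 2.6664e+06 W/m^3

2.6664e+06


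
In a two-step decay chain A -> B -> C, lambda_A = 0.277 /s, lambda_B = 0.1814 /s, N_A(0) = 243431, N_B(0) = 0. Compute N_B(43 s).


N_B(t) = lambda_A * N_A0 / (lambda_B - lambda_A) * [exp(-lambda_A*t) - exp(-lambda_B*t)]
exp(-0.277*43) = 6.716120e-06; exp(-0.1814*43) = 4.096530e-04
N_B = 0.277 * 243431 / (0.1814 - 0.277) * (6.716120e-06 - 4.096530e-04)
N_B = 284.21

284.21


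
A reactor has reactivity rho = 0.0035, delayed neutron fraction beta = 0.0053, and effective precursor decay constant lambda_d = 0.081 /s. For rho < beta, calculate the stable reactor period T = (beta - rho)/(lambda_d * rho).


T = (beta - rho) / (lambda_d * rho)
T = (0.0053 - 0.0035) / (0.081 * 0.0035)
T = 6.3492 s

6.3492


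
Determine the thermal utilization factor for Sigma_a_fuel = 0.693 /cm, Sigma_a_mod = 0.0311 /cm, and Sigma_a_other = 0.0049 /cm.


f = Sigma_a_fuel / (Sigma_a_fuel + Sigma_a_mod + Sigma_a_other)
f = 0.693 / (0.693 + 0.0311 + 0.0049)
f = 0.95062

0.95062


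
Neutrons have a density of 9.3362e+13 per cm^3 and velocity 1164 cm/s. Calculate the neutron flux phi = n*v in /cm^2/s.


phi = n * v
phi = 9.3362e+13 * 1164
phi = 1.0867e+17 /cm^2/s

1.0867e+17


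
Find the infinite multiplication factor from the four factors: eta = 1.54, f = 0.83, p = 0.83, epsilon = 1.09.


k_inf = eta * f * p * epsilon
k_inf = 1.54 * 0.83 * 0.83 * 1.09
k_inf = 1.1564

1.1564
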